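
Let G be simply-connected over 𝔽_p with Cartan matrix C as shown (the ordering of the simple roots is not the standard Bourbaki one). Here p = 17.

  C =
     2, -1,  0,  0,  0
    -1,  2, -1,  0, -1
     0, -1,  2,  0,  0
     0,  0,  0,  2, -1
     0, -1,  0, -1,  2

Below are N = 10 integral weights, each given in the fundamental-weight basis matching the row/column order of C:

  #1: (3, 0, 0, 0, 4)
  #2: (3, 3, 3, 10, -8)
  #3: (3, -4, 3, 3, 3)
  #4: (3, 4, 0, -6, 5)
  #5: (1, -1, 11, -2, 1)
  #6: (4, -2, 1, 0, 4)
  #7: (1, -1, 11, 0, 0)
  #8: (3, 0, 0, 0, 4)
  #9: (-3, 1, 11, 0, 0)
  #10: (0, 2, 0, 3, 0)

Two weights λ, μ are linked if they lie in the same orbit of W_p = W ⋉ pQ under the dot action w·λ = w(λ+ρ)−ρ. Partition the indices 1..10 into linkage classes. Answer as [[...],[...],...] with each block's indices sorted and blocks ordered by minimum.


D_5 Cartan matrix, 5 simple roots permuted; ρ=(1,1,1,1,1).

Alcove-folded reps (p=17, 10 weights, presented ϖ-order):

  λ_1+ρ ↦ (4, 1, 1, 1, 4)
  λ_2+ρ ↦ (1, 3, 1, 4, 1)
  λ_3+ρ ↦ (1, 3, 1, 4, 1)
  λ_4+ρ ↦ (4, 1, 1, 1, 4)
  λ_5+ρ ↦ (2, 0, 12, 1, 1)
  λ_6+ρ ↦ (4, 1, 1, 1, 4)
  λ_7+ρ ↦ (2, 0, 12, 1, 1)
  λ_8+ρ ↦ (4, 1, 1, 1, 4)
  λ_9+ρ ↦ (2, 0, 12, 1, 1)
  λ_10+ρ ↦ (1, 3, 1, 4, 1)

3 distinct reps among the 10 weights ⇒ 3 W_17-linkage classes:

[[1, 4, 6, 8], [2, 3, 10], [5, 7, 9]]


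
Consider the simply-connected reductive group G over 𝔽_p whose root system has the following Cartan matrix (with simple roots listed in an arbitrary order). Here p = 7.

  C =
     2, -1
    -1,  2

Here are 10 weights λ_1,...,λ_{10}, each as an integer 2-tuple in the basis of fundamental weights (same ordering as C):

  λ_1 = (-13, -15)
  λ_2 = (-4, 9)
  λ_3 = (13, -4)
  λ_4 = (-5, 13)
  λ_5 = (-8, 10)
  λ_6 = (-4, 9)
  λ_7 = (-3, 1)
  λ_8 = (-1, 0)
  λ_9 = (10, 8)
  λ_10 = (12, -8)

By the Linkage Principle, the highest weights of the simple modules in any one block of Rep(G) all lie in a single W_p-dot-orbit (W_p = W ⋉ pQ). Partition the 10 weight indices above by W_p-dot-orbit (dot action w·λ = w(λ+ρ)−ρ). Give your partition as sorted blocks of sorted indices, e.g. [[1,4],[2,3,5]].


Dynkin diagram of C (from the 2 off-diagonal −1 entries): A_2.

Each λ_j+ρ reduced to Ā_7; 2-tuples below use C's row order:

    1: (2, 0)
    2: (0, 4)
    3: (0, 4)
    4: (3, 0)
    5: (3, 0)
    6: (0, 4)
    7: (2, 0)
    8: (0, 1)
    9: (4, 2)
    10: (0, 1)

The 10 indices split into 5 linkage classes (same alcove rep ⇔ same W_7-dot-orbit):

[[1, 7], [2, 3, 6], [4, 5], [8, 10], [9]]


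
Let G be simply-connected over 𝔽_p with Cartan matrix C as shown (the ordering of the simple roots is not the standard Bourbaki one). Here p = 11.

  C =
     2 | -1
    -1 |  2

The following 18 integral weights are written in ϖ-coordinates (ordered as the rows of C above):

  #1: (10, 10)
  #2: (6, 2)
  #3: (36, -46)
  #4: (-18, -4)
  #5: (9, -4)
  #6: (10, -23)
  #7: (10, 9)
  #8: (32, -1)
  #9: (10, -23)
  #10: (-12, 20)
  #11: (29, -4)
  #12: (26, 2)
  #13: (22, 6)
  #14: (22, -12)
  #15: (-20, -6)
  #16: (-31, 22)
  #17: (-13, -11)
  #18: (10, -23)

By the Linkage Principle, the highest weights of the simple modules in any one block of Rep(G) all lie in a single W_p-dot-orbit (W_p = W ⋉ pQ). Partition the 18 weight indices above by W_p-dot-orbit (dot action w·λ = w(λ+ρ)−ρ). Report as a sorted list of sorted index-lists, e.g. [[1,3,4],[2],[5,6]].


Root system A_2: the 2×2 matrix C matches after relabeling.

Ā_11 reps of the 18 weights (A_2, coords as presented):

  1: (0, 0);  2: (7, 3);  3: (7, 3);  4: (6, 2);  5: (7, 3);  6: (0, 0);  7: (1, 0);  8: (0, 0);  9: (0, 0);  10: (1, 0);  11: (3, 3);  12: (3, 3);  13: (7, 3);  14: (1, 0);  15: (6, 2);  16: (7, 3);  17: (1, 0);  18: (0, 0)

These 18 weights hit 5 W_11-dot-orbits; sizes (5, 5, 2, 4, 2):

[[1, 6, 8, 9, 18], [2, 3, 5, 13, 16], [4, 15], [7, 10, 14, 17], [11, 12]]


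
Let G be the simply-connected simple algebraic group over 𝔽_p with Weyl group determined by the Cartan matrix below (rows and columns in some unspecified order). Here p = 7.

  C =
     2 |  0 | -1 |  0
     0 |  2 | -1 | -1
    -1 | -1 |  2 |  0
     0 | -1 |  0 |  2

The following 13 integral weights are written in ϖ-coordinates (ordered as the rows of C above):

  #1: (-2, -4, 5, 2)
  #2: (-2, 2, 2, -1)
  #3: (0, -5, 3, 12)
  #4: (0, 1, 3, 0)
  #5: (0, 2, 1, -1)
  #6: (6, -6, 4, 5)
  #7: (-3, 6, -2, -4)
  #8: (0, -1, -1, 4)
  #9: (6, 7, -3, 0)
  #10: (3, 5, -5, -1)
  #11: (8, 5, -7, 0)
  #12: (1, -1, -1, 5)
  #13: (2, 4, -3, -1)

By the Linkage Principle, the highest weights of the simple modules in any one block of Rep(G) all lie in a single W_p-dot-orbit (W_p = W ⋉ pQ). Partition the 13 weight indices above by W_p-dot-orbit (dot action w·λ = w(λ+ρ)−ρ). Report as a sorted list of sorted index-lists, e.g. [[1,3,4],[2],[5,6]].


Dynkin diagram of C (from the 6 off-diagonal −1 entries): A_4.

W_7-reps of the 13 weights in Ā_7 (same 4-coord order as C):

  λ_1 → (1, 3, 2, 0)
  λ_2 → (1, 3, 2, 0)
  λ_3 → (0, 2, 4, 0)
  λ_4 → (0, 2, 4, 0)
  λ_5 → (1, 3, 2, 0)
  λ_6 → (1, 0, 0, 5)
  λ_7 → (1, 1, 2, 3)
  λ_8 → (1, 0, 0, 5)
  λ_9 → (1, 0, 0, 5)
  λ_10 → (0, 2, 4, 0)
  λ_11 → (0, 2, 4, 0)
  λ_12 → (1, 0, 0, 5)
  λ_13 → (1, 3, 2, 0)

Grouping the 13 weights by Ā_7-representative: 4 linkage classes.

[[1, 2, 5, 13], [3, 4, 10, 11], [6, 8, 9, 12], [7]]


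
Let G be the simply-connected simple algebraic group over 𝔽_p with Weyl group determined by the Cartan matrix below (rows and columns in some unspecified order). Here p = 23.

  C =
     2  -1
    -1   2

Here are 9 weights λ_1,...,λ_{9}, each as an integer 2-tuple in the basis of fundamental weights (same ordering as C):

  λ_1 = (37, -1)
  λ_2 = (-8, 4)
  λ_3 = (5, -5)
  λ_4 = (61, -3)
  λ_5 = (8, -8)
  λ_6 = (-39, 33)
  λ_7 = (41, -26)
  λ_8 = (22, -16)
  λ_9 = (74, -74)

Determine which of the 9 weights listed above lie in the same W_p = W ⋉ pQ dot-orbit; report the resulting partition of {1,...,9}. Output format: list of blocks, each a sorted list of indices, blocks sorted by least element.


Cartan matrix: type A_2 (|W|=6); un-permuting the 2 rows.

λ_j+ρ reflected into Ā_23 (⟨·,θ^∨⟩≤23); 2-tuples as given:

    1: (8, 15)
    2: (5, 2)
    3: (2, 4)
    4: (2, 7)
    5: (2, 7)
    6: (8, 11)
    7: (2, 4)
    8: (8, 15)
    9: (2, 4)

These 9 weights hit 5 W_23-dot-orbits; sizes (2, 1, 3, 2, 1):

[[1, 8], [2], [3, 7, 9], [4, 5], [6]]


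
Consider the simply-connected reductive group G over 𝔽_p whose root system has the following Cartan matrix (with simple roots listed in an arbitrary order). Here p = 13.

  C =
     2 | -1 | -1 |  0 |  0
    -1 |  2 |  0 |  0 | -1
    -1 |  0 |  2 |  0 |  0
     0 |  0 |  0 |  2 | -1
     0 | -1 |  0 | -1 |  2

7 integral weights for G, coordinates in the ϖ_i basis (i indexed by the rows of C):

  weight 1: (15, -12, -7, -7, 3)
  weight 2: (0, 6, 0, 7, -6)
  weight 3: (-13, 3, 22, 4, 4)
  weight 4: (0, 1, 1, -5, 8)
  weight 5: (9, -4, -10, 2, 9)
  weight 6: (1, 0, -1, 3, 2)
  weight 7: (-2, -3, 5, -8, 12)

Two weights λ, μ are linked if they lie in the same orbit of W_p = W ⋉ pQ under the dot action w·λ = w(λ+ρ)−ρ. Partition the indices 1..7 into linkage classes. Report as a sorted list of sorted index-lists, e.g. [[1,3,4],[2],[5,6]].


A_5 Cartan matrix, 5 simple roots permuted; ρ=(1,1,1,1,1).

Ā_13 reps of the 7 weights (A_5, coords as presented):

  λ_1+ρ ↦ (2, 1, 0, 4, 3)
  λ_2+ρ ↦ (1, 2, 1, 3, 5)
  λ_3+ρ ↦ (1, 2, 1, 3, 5)
  λ_4+ρ ↦ (1, 2, 1, 3, 5)
  λ_5+ρ ↦ (2, 1, 0, 4, 3)
  λ_6+ρ ↦ (2, 1, 0, 4, 3)
  λ_7+ρ ↦ (2, 1, 0, 4, 3)

These 7 weights hit 2 W_13-dot-orbits; sizes (4, 3):

[[1, 5, 6, 7], [2, 3, 4]]


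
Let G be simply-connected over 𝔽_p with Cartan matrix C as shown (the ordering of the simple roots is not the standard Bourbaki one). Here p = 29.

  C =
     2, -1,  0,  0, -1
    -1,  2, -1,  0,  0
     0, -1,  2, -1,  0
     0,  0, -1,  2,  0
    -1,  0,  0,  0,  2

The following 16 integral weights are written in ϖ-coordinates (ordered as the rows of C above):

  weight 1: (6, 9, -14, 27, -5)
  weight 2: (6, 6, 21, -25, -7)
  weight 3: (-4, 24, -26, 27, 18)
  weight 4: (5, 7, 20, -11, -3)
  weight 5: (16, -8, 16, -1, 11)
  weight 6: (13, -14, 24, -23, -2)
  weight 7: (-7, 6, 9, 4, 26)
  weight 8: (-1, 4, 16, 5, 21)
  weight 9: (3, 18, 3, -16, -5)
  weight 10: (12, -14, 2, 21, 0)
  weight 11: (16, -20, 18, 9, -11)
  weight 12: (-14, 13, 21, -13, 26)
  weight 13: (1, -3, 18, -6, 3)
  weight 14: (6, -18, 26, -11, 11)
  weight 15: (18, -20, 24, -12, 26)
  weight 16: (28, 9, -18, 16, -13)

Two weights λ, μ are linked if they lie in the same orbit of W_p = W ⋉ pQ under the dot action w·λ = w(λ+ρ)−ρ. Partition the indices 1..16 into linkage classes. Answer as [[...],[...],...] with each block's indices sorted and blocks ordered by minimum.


Root system A_5: the 5×5 matrix C matches after relabeling.

Alcove-folded reps (p=29, 16 weights, presented ϖ-order):

    [1] (0, 3, 10, 12, 1)
    [2] (0, 5, 2, 15, 1)
    [3] (0, 3, 10, 12, 1)
    [4] (0, 8, 11, 4, 4)
    [5] (10, 7, 0, 10, 2)
    [6] (0, 3, 10, 12, 1)
    [7] (6, 1, 1, 9, 7)
    [8] (0, 5, 2, 15, 1)
    [9] (0, 8, 11, 4, 4)
    [10] (0, 3, 10, 12, 1)
    [11] (10, 7, 0, 10, 2)
    [12] (6, 1, 1, 9, 7)
    [13] (0, 2, 12, 5, 4)
    [14] (10, 7, 0, 10, 2)
    [15] (0, 2, 12, 5, 4)
    [16] (10, 7, 0, 10, 2)

Grouping the 16 weights by Ā_29-representative: 6 linkage classes.

[[1, 3, 6, 10], [2, 8], [4, 9], [5, 11, 14, 16], [7, 12], [13, 15]]


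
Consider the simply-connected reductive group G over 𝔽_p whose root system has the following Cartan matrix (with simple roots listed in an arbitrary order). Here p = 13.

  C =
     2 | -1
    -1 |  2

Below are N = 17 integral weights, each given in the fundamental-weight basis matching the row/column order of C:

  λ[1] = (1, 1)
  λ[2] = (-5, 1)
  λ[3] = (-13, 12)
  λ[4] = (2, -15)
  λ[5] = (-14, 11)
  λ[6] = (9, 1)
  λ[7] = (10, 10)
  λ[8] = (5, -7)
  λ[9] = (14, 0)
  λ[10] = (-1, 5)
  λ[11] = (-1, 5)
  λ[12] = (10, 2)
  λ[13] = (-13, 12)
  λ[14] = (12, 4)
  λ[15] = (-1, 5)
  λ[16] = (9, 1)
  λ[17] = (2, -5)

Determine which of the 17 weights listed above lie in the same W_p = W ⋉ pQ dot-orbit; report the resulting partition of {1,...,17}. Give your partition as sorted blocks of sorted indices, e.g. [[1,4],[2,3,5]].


Type A_2, rank 2, |W|=6; reorder rows/cols to standard.

W_13-reps of the 17 weights in Ā_13 (same 2-coord order as C):

  [1] (2, 2);  [2] (2, 2);  [3] (12, 1);  [4] (10, 2);  [5] (12, 1);  [6] (10, 2);  [7] (2, 2);  [8] (0, 6);  [9] (10, 2);  [10] (0, 6);  [11] (0, 6);  [12] (10, 2);  [13] (12, 1);  [14] (8, 0);  [15] (0, 6);  [16] (10, 2);  [17] (1, 3)

6 distinct reps among the 17 weights ⇒ 6 W_13-linkage classes:

[[1, 2, 7], [3, 5, 13], [4, 6, 9, 12, 16], [8, 10, 11, 15], [14], [17]]


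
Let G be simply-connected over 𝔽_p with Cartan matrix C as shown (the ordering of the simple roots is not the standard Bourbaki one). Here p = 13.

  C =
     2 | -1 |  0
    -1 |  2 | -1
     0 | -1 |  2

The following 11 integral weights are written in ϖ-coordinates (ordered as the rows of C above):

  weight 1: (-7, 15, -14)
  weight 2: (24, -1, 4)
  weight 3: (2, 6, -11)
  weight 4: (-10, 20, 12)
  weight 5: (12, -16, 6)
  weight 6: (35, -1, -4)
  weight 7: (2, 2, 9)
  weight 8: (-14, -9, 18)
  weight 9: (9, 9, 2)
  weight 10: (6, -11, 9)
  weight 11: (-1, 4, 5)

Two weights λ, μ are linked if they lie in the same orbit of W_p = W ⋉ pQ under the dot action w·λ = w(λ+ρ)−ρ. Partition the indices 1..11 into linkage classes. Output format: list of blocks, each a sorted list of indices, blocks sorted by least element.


Dynkin diagram of C (from the 4 off-diagonal −1 entries): A_3.

λ_j+ρ reflected into Ā_13 (⟨·,θ^∨⟩≤13); 3-tuples as given:

  λ_1 → (0, 3, 7)
  λ_2 → (4, 8, 0)
  λ_3 → (0, 3, 7)
  λ_4 → (4, 8, 0)
  λ_5 → (0, 5, 6)
  λ_6 → (0, 3, 7)
  λ_7 → (0, 3, 7)
  λ_8 → (0, 5, 6)
  λ_9 → (0, 3, 7)
  λ_10 → (3, 7, 0)
  λ_11 → (0, 5, 6)

Partition of {1..11} into 4 W_13-dot-orbits:

[[1, 3, 6, 7, 9], [2, 4], [5, 8, 11], [10]]


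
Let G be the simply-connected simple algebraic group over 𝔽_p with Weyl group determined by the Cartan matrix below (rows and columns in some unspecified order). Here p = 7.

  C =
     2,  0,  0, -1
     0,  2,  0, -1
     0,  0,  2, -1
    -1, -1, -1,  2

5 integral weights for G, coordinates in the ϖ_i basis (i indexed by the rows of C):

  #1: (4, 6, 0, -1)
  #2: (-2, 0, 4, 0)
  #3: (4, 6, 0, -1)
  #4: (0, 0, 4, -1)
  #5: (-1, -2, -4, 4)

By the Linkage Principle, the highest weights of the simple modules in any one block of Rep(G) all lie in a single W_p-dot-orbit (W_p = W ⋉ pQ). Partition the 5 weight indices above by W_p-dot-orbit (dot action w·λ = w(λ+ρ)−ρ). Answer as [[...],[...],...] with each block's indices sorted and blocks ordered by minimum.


C ↔ D_4 under row/col permutation; |W(D_4)| = 192.

W_7-reps of the 5 weights in Ā_7 (same 4-coord order as C):

  1: (1, 1, 5, 0) · 2: (1, 1, 5, 0) · 3: (1, 1, 5, 0) · 4: (1, 1, 5, 0) · 5: (0, 1, 3, 1)

2 distinct reps among the 5 weights ⇒ 2 W_7-linkage classes:

[[1, 2, 3, 4], [5]]


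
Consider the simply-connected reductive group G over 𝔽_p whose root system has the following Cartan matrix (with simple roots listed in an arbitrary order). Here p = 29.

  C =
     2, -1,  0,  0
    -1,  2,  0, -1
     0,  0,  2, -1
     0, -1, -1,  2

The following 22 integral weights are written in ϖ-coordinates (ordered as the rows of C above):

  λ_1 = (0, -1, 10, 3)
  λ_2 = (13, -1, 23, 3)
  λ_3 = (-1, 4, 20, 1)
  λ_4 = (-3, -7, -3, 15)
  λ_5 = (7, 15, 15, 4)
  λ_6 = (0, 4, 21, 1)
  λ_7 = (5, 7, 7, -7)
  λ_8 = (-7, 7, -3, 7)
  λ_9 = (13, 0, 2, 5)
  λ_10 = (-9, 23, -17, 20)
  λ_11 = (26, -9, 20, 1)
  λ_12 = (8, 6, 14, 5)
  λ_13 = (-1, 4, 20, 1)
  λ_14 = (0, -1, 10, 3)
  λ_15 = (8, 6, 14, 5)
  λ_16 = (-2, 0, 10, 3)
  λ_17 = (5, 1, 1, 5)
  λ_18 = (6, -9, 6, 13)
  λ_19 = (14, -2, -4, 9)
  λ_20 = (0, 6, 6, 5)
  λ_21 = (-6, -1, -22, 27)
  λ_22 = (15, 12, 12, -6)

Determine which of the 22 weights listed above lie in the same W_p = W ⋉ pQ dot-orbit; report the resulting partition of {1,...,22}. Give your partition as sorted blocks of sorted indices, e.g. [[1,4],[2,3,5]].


Type A_4, rank 4, |W|=120; reorder rows/cols to standard.

Alcove-folded reps (p=29, 22 weights, presented ϖ-order):

  λ_1+ρ ↦ (1, 0, 11, 4)
  λ_2+ρ ↦ (1, 0, 11, 4)
  λ_3+ρ ↦ (0, 5, 21, 2)
  λ_4+ρ ↦ (6, 2, 2, 6)
  λ_5+ρ ↦ (8, 8, 0, 5)
  λ_6+ρ ↦ (0, 5, 21, 2)
  λ_7+ρ ↦ (6, 2, 2, 6)
  λ_8+ρ ↦ (6, 2, 2, 6)
  λ_9+ρ ↦ (14, 1, 3, 6)
  λ_10+ρ ↦ (8, 8, 0, 5)
  λ_11+ρ ↦ (6, 2, 2, 6)
  λ_12+ρ ↦ (1, 7, 7, 6)
  λ_13+ρ ↦ (0, 5, 21, 2)
  λ_14+ρ ↦ (1, 0, 11, 4)
  λ_15+ρ ↦ (1, 7, 7, 6)
  λ_16+ρ ↦ (1, 0, 11, 4)
  λ_17+ρ ↦ (6, 2, 2, 6)
  λ_18+ρ ↦ (1, 7, 7, 6)
  λ_19+ρ ↦ (14, 1, 3, 6)
  λ_20+ρ ↦ (1, 7, 7, 6)
  λ_21+ρ ↦ (0, 5, 21, 2)
  λ_22+ρ ↦ (8, 8, 0, 5)

Grouping the 22 weights by Ā_29-representative: 6 linkage classes.

[[1, 2, 14, 16], [3, 6, 13, 21], [4, 7, 8, 11, 17], [5, 10, 22], [9, 19], [12, 15, 18, 20]]


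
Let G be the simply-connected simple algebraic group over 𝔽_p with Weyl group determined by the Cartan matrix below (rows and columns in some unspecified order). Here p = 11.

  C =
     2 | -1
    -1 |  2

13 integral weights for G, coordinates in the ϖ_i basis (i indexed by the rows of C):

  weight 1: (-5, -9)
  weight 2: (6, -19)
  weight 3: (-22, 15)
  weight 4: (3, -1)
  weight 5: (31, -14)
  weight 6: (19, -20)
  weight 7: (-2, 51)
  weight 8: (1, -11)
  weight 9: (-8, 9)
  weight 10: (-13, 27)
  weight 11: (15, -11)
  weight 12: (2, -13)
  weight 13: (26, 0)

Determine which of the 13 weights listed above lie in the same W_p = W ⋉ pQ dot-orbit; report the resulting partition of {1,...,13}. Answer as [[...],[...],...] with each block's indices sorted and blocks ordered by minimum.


Dynkin diagram of C (from the 2 off-diagonal −1 entries): A_2.

W_11-reps of the 13 weights in Ā_11 (same 2-coord order as C):

  1: (7, 3)
  2: (4, 0)
  3: (1, 5)
  4: (4, 0)
  5: (8, 2)
  6: (8, 2)
  7: (7, 3)
  8: (8, 2)
  9: (7, 3)
  10: (1, 5)
  11: (1, 5)
  12: (8, 2)
  13: (1, 5)

Partition of {1..13} into 4 W_11-dot-orbits:

[[1, 7, 9], [2, 4], [3, 10, 11, 13], [5, 6, 8, 12]]


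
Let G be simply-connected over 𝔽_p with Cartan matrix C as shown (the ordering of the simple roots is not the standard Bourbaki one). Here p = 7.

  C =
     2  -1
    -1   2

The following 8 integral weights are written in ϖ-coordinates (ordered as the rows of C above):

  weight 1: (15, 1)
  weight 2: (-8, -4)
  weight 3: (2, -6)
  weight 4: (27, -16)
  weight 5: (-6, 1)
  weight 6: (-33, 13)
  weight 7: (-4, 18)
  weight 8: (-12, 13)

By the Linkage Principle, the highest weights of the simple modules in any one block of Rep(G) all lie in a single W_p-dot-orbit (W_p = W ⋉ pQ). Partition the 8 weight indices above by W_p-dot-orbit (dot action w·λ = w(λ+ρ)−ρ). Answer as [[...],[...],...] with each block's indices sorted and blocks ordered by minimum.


Dynkin diagram of C (from the 2 off-diagonal −1 entries): A_2.

Ā_7 reps of the 8 weights (A_2, coords as presented):

  λ_1+ρ ↦ (2, 3) · λ_2+ρ ↦ (0, 4) · λ_3+ρ ↦ (2, 3) · λ_4+ρ ↦ (1, 0) · λ_5+ρ ↦ (2, 3) · λ_6+ρ ↦ (0, 4) · λ_7+ρ ↦ (2, 3) · λ_8+ρ ↦ (0, 4)

Grouping the 8 weights by Ā_7-representative: 3 linkage classes.

[[1, 3, 5, 7], [2, 6, 8], [4]]


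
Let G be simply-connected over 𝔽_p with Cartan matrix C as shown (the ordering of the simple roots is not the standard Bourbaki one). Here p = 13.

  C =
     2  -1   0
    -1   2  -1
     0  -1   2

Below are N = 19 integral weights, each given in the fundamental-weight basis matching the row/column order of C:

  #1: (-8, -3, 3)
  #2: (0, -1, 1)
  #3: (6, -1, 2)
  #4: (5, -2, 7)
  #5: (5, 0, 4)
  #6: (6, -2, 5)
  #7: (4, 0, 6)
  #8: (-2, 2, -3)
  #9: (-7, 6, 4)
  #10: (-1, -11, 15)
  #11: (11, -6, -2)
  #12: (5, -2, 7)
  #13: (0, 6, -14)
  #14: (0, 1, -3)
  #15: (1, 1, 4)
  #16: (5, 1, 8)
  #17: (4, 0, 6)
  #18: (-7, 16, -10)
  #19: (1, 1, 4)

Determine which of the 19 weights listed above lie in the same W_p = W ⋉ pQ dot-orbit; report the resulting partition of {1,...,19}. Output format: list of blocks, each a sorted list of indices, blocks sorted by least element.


A_3 Cartan matrix, 3 simple roots permuted; ρ=(1,1,1).

Each λ_j+ρ reduced to Ā_13; 3-tuples below use C's row order:

    λ_1+ρ ↦ (2, 2, 5)
    λ_2+ρ ↦ (1, 0, 2)
    λ_3+ρ ↦ (7, 0, 3)
    λ_4+ρ ↦ (5, 1, 7)
    λ_5+ρ ↦ (6, 1, 5)
    λ_6+ρ ↦ (6, 1, 5)
    λ_7+ρ ↦ (5, 1, 7)
    λ_8+ρ ↦ (1, 0, 2)
    λ_9+ρ ↦ (6, 1, 5)
    λ_10+ρ ↦ (7, 0, 3)
    λ_11+ρ ↦ (6, 1, 5)
    λ_12+ρ ↦ (5, 1, 7)
    λ_13+ρ ↦ (5, 1, 7)
    λ_14+ρ ↦ (1, 0, 2)
    λ_15+ρ ↦ (2, 2, 5)
    λ_16+ρ ↦ (2, 2, 5)
    λ_17+ρ ↦ (5, 1, 7)
    λ_18+ρ ↦ (2, 2, 5)
    λ_19+ρ ↦ (2, 2, 5)

The 19 indices split into 5 linkage classes (same alcove rep ⇔ same W_13-dot-orbit):

[[1, 15, 16, 18, 19], [2, 8, 14], [3, 10], [4, 7, 12, 13, 17], [5, 6, 9, 11]]


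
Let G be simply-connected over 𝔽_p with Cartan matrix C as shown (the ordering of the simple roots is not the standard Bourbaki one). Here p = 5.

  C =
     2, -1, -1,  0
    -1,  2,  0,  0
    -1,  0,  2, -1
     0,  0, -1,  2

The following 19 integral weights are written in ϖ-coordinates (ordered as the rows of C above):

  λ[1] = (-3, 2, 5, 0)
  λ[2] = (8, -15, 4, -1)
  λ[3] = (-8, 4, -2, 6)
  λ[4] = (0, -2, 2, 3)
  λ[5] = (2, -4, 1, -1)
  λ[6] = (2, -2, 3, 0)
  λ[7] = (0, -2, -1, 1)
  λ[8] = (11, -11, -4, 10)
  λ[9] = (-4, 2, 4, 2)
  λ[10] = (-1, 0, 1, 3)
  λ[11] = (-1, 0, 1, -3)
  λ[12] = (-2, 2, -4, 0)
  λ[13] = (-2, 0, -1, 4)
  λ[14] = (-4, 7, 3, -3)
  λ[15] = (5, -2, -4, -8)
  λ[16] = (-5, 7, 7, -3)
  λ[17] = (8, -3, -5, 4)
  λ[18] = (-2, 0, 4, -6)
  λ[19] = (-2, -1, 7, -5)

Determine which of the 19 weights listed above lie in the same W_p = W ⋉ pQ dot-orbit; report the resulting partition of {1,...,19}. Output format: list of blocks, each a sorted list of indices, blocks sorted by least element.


A_4 Cartan matrix, 4 simple roots permuted; ρ=(1,1,1,1).

Folding the 19 weights λ_j+ρ into Ā_5 (reps in the given 4-coord order):

  1: (0, 1, 2, 1) · 2: (0, 0, 1, 4) · 3: (0, 1, 2, 1) · 4: (2, 0, 1, 1) · 5: (0, 3, 2, 0) · 6: (0, 1, 2, 1) · 7: (0, 1, 0, 2) · 8: (0, 1, 0, 2) · 9: (0, 3, 2, 0) · 10: (1, 0, 1, 2) · 11: (0, 1, 0, 2) · 12: (0, 1, 2, 1) · 13: (0, 0, 1, 4) · 14: (0, 1, 2, 1) · 15: (0, 1, 0, 2) · 16: (2, 0, 1, 1) · 17: (0, 1, 0, 2) · 18: (0, 0, 1, 4) · 19: (2, 0, 1, 1)

Partition of {1..19} into 6 W_5-dot-orbits:

[[1, 3, 6, 12, 14], [2, 13, 18], [4, 16, 19], [5, 9], [7, 8, 11, 15, 17], [10]]


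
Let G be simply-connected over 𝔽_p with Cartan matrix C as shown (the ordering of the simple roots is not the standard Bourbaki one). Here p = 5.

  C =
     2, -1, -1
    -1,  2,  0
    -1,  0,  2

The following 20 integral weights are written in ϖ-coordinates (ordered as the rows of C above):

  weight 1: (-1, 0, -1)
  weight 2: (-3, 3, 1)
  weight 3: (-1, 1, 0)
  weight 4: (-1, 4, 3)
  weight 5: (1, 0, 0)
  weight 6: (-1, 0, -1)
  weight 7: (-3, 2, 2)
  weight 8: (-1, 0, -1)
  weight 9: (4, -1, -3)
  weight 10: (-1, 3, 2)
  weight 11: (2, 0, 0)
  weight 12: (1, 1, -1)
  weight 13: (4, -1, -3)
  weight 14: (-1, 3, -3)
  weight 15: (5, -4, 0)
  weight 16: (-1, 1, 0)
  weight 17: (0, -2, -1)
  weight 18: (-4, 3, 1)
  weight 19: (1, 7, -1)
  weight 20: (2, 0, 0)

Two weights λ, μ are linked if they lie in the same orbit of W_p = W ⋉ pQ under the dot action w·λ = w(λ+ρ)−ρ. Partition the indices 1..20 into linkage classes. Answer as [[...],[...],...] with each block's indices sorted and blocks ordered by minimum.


Dynkin diagram of C (from the 4 off-diagonal −1 entries): A_3.

Alcove-folded reps (p=5, 20 weights, presented ϖ-order):

    [1] (0, 1, 0)
    [2] (2, 2, 0)
    [3] (0, 2, 1)
    [4] (0, 1, 0)
    [5] (2, 1, 1)
    [6] (0, 1, 0)
    [7] (2, 1, 1)
    [8] (0, 1, 0)
    [9] (3, 0, 2)
    [10] (0, 2, 1)
    [11] (3, 1, 1)
    [12] (2, 2, 0)
    [13] (3, 0, 2)
    [14] (2, 2, 0)
    [15] (2, 1, 1)
    [16] (0, 2, 1)
    [17] (0, 1, 0)
    [18] (2, 1, 1)
    [19] (3, 0, 2)
    [20] (3, 1, 1)

Grouping the 20 weights by Ā_5-representative: 6 linkage classes.

[[1, 4, 6, 8, 17], [2, 12, 14], [3, 10, 16], [5, 7, 15, 18], [9, 13, 19], [11, 20]]


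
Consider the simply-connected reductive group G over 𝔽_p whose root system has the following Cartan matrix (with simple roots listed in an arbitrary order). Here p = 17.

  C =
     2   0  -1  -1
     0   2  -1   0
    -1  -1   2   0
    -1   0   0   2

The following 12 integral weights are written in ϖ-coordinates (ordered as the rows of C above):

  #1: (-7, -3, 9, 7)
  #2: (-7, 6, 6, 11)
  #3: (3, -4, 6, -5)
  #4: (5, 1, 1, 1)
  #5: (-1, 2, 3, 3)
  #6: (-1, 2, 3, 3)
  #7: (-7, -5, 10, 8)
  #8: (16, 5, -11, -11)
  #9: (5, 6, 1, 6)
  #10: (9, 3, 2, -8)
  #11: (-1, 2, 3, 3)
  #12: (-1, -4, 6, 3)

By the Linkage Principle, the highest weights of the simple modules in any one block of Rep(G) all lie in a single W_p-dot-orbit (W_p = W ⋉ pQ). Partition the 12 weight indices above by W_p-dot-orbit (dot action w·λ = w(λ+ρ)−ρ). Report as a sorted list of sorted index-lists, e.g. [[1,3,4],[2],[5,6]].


Cartan matrix: type A_4 (|W|=120); un-permuting the 4 rows.

W_17-reps of the 12 weights in Ā_17 (same 4-coord order as C):

  λ_1+ρ ↦ (6, 2, 2, 2);  λ_2+ρ ↦ (6, 4, 1, 3);  λ_3+ρ ↦ (0, 3, 4, 4);  λ_4+ρ ↦ (6, 2, 2, 2);  λ_5+ρ ↦ (0, 3, 4, 4);  λ_6+ρ ↦ (0, 3, 4, 4);  λ_7+ρ ↦ (6, 4, 1, 3);  λ_8+ρ ↦ (3, 4, 3, 7);  λ_9+ρ ↦ (6, 2, 2, 2);  λ_10+ρ ↦ (3, 4, 3, 7);  λ_11+ρ ↦ (0, 3, 4, 4);  λ_12+ρ ↦ (0, 3, 4, 4)

The 12 indices split into 4 linkage classes (same alcove rep ⇔ same W_17-dot-orbit):

[[1, 4, 9], [2, 7], [3, 5, 6, 11, 12], [8, 10]]


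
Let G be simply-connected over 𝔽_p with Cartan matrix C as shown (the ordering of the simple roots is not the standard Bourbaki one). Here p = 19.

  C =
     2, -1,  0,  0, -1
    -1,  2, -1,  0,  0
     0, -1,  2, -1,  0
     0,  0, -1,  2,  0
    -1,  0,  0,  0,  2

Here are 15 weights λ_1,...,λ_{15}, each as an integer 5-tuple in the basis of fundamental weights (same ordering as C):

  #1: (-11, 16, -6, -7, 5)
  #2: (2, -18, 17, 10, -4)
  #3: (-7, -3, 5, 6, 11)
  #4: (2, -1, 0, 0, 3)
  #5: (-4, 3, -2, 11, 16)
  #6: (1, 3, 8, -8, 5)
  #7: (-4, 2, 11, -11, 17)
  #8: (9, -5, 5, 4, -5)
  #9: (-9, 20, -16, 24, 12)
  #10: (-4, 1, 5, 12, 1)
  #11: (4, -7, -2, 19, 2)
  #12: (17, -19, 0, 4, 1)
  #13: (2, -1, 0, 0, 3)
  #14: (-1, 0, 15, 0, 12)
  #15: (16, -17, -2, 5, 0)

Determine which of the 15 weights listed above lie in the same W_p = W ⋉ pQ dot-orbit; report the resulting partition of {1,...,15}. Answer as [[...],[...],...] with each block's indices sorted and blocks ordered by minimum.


Dynkin diagram of C (from the 8 off-diagonal −1 entries): A_5.

λ_j+ρ reflected into Ā_19 (⟨·,θ^∨⟩≤19); 5-tuples as given:

  [1] (2, 4, 2, 5, 4);  [2] (3, 0, 1, 1, 4);  [3] (2, 4, 2, 5, 4);  [4] (3, 0, 1, 1, 4);  [5] (3, 0, 1, 1, 4);  [6] (2, 4, 2, 5, 4);  [7] (3, 0, 1, 1, 4);  [8] (2, 4, 2, 5, 4);  [9] (2, 4, 2, 5, 4);  [10] (0, 1, 5, 11, 1);  [11] (0, 1, 5, 11, 1);  [12] (0, 1, 5, 11, 1);  [13] (3, 0, 1, 1, 4);  [14] (0, 1, 5, 11, 1);  [15] (0, 1, 5, 11, 1)

Partition of {1..15} into 3 W_19-dot-orbits:

[[1, 3, 6, 8, 9], [2, 4, 5, 7, 13], [10, 11, 12, 14, 15]]


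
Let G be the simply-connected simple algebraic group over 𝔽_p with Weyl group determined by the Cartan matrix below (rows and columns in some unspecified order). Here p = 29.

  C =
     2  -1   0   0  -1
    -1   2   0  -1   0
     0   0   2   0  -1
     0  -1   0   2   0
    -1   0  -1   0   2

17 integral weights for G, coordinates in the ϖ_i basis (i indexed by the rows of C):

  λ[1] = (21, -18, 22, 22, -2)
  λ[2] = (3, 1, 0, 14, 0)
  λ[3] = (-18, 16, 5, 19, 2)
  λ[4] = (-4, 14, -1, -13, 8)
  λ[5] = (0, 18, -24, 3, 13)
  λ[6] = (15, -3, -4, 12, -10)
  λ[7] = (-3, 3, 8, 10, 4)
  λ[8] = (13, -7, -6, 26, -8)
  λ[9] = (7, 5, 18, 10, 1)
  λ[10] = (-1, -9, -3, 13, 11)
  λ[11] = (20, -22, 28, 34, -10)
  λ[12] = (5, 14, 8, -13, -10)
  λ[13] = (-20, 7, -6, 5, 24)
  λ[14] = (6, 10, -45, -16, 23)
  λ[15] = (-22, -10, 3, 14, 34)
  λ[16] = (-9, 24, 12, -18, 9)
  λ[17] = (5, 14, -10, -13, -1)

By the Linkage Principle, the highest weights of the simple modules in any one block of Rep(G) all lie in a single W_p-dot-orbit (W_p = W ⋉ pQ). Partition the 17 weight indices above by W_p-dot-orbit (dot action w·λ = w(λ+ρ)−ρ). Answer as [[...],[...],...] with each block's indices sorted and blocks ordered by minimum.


Dynkin diagram of C (from the 8 off-diagonal −1 entries): A_5.

Folding the 17 weights λ_j+ρ into Ā_29 (reps in the given 5-coord order):

  λ_1 → (4, 2, 1, 15, 1);  λ_2 → (4, 2, 1, 15, 1);  λ_3 → (3, 0, 0, 12, 6);  λ_4 → (3, 0, 0, 12, 6);  λ_5 → (8, 6, 5, 5, 1);  λ_6 → (2, 2, 9, 11, 3);  λ_7 → (2, 2, 9, 11, 3);  λ_8 → (4, 2, 1, 15, 1);  λ_9 → (8, 0, 2, 6, 2);  λ_10 → (8, 0, 2, 6, 2);  λ_11 → (3, 0, 0, 12, 6);  λ_12 → (3, 0, 0, 12, 6);  λ_13 → (8, 6, 5, 5, 1);  λ_14 → (2, 2, 9, 11, 3);  λ_15 → (8, 6, 5, 5, 1);  λ_16 → (8, 0, 2, 6, 2);  λ_17 → (3, 0, 0, 12, 6)

Grouping the 17 weights by Ā_29-representative: 5 linkage classes.

[[1, 2, 8], [3, 4, 11, 12, 17], [5, 13, 15], [6, 7, 14], [9, 10, 16]]


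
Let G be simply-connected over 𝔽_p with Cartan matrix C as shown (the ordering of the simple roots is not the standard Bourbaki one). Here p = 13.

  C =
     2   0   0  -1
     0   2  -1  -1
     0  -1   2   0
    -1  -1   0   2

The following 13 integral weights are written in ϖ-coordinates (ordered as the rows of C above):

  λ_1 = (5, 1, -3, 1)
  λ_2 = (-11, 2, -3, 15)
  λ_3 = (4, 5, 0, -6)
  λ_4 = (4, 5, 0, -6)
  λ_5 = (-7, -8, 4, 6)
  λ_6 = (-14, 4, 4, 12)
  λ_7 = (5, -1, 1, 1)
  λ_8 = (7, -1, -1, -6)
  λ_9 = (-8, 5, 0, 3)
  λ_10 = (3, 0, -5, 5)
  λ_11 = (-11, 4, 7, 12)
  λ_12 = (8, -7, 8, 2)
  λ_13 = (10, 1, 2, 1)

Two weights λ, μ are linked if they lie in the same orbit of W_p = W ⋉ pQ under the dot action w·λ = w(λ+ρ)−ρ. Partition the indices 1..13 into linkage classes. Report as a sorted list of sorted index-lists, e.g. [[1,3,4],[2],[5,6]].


Cartan matrix: type A_4 (|W|=120); un-permuting the 4 rows.

λ_j+ρ reflected into Ā_13 (⟨·,θ^∨⟩≤13); 4-tuples as given:

  [1] (6, 0, 2, 2);  [2] (4, 3, 1, 3);  [3] (0, 1, 1, 5);  [4] (0, 1, 1, 5);  [5] (0, 1, 1, 5);  [6] (3, 0, 5, 0);  [7] (6, 0, 2, 2);  [8] (3, 0, 5, 0);  [9] (4, 3, 1, 3);  [10] (4, 3, 1, 3);  [11] (3, 0, 5, 0);  [12] (4, 3, 1, 3);  [13] (6, 0, 2, 2)

The 13 indices split into 4 linkage classes (same alcove rep ⇔ same W_13-dot-orbit):

[[1, 7, 13], [2, 9, 10, 12], [3, 4, 5], [6, 8, 11]]


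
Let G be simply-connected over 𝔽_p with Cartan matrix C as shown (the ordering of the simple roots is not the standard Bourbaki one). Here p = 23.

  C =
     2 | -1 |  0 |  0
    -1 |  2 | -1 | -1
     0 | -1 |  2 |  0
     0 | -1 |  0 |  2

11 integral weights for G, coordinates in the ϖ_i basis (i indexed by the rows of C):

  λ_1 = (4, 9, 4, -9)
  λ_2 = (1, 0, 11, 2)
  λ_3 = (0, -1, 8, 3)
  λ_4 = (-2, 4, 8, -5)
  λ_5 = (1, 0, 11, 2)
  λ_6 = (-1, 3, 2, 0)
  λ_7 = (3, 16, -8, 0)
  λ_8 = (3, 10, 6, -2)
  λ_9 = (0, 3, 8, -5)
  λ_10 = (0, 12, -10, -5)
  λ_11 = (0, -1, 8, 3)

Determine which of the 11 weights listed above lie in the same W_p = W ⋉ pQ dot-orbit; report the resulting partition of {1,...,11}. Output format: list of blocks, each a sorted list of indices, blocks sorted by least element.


Root system D_4: the 4×4 matrix C matches after relabeling.

Folding the 11 weights λ_j+ρ into Ā_23 (reps in the given 4-coord order):

    λ_1+ρ ↦ (5, 2, 5, 8)
    λ_2+ρ ↦ (2, 1, 12, 3)
    λ_3+ρ ↦ (1, 0, 9, 4)
    λ_4+ρ ↦ (1, 0, 9, 4)
    λ_5+ρ ↦ (2, 1, 12, 3)
    λ_6+ρ ↦ (0, 4, 3, 1)
    λ_7+ρ ↦ (4, 1, 7, 1)
    λ_8+ρ ↦ (4, 1, 7, 1)
    λ_9+ρ ↦ (1, 0, 9, 4)
    λ_10+ρ ↦ (1, 0, 9, 4)
    λ_11+ρ ↦ (1, 0, 9, 4)

These 11 weights hit 5 W_23-dot-orbits; sizes (1, 2, 5, 1, 2):

[[1], [2, 5], [3, 4, 9, 10, 11], [6], [7, 8]]


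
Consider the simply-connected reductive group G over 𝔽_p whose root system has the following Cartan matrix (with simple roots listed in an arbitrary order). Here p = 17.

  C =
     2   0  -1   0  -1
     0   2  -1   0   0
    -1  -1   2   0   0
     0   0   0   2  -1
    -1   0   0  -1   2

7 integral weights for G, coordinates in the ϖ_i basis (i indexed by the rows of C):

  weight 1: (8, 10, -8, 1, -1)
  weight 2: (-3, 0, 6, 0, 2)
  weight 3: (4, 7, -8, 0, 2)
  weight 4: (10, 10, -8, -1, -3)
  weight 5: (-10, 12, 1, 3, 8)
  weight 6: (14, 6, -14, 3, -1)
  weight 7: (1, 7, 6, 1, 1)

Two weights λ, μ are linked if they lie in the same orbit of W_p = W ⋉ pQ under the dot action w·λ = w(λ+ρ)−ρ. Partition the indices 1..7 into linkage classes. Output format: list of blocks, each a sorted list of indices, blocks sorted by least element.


A_5 Cartan matrix, 5 simple roots permuted; ρ=(1,1,1,1,1).

W_17-reps of the 7 weights in Ā_17 (same 5-coord order as C):

  1: (2, 4, 7, 2, 0)
  2: (2, 1, 5, 1, 1)
  3: (2, 1, 5, 1, 1)
  4: (2, 4, 7, 2, 0)
  5: (2, 4, 7, 2, 0)
  6: (2, 4, 7, 2, 0)
  7: (2, 4, 7, 2, 0)

Partition of {1..7} into 2 W_17-dot-orbits:

[[1, 4, 5, 6, 7], [2, 3]]


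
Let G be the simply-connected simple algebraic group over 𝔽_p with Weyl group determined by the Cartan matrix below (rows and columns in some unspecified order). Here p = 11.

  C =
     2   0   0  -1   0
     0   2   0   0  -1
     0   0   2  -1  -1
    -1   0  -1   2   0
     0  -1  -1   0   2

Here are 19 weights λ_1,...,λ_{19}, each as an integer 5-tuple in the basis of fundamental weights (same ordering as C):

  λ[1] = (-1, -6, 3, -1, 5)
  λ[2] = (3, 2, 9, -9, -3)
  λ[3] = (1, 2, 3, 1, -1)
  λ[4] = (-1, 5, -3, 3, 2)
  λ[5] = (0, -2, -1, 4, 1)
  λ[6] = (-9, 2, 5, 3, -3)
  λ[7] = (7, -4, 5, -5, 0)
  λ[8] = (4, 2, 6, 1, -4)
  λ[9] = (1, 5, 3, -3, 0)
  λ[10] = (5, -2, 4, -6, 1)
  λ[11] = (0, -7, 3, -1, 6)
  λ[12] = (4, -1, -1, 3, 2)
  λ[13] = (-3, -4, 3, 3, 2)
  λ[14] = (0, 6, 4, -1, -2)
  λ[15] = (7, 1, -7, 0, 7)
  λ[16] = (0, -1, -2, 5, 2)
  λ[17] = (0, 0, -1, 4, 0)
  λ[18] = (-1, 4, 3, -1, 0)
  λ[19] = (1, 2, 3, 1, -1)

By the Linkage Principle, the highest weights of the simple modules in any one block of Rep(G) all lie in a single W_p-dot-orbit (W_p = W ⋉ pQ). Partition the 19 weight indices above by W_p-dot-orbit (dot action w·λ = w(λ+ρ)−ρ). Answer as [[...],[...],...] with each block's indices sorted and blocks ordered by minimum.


Root system A_5: the 5×5 matrix C matches after relabeling.

W_11-reps of the 19 weights in Ā_11 (same 5-coord order as C):

  λ_1+ρ ↦ (0, 5, 4, 0, 1);  λ_2+ρ ↦ (4, 1, 0, 4, 2);  λ_3+ρ ↦ (2, 3, 4, 2, 0);  λ_4+ρ ↦ (0, 6, 2, 2, 1);  λ_5+ρ ↦ (1, 1, 0, 5, 1);  λ_6+ρ ↦ (4, 1, 0, 4, 2);  λ_7+ρ ↦ (4, 1, 0, 4, 2);  λ_8+ρ ↦ (2, 3, 4, 2, 0);  λ_9+ρ ↦ (0, 6, 2, 2, 1);  λ_10+ρ ↦ (1, 1, 0, 5, 1);  λ_11+ρ ↦ (0, 5, 4, 0, 1);  λ_12+ρ ↦ (4, 1, 0, 4, 2);  λ_13+ρ ↦ (2, 3, 4, 2, 0);  λ_14+ρ ↦ (0, 5, 4, 0, 1);  λ_15+ρ ↦ (1, 0, 1, 5, 2);  λ_16+ρ ↦ (1, 0, 1, 5, 2);  λ_17+ρ ↦ (1, 1, 0, 5, 1);  λ_18+ρ ↦ (0, 5, 4, 0, 1);  λ_19+ρ ↦ (2, 3, 4, 2, 0)

These 19 weights hit 6 W_11-dot-orbits; sizes (4, 4, 4, 2, 3, 2):

[[1, 11, 14, 18], [2, 6, 7, 12], [3, 8, 13, 19], [4, 9], [5, 10, 17], [15, 16]]


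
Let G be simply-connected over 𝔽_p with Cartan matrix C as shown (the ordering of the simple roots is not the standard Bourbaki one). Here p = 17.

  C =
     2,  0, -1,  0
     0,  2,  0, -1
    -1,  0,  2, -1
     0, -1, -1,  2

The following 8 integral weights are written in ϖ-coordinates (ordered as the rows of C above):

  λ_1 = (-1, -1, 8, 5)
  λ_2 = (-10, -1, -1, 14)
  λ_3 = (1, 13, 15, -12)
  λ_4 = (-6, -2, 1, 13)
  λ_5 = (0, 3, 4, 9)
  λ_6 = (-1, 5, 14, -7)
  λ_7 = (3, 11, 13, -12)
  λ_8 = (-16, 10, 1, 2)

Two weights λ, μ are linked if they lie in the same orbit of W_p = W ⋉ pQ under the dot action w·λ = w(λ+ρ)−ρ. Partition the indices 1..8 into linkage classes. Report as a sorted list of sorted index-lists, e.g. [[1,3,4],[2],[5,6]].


Type A_4, rank 4, |W|=120; reorder rows/cols to standard.

Folding the 8 weights λ_j+ρ into Ā_17 (reps in the given 4-coord order):

  λ_1+ρ ↦ (0, 0, 9, 6) · λ_2+ρ ↦ (0, 0, 9, 6) · λ_3+ρ ↦ (2, 1, 3, 10) · λ_4+ρ ↦ (2, 1, 3, 10) · λ_5+ρ ↦ (2, 1, 3, 10) · λ_6+ρ ↦ (0, 0, 9, 6) · λ_7+ρ ↦ (2, 1, 3, 10) · λ_8+ρ ↦ (2, 1, 3, 10)

2 distinct reps among the 8 weights ⇒ 2 W_17-linkage classes:

[[1, 2, 6], [3, 4, 5, 7, 8]]


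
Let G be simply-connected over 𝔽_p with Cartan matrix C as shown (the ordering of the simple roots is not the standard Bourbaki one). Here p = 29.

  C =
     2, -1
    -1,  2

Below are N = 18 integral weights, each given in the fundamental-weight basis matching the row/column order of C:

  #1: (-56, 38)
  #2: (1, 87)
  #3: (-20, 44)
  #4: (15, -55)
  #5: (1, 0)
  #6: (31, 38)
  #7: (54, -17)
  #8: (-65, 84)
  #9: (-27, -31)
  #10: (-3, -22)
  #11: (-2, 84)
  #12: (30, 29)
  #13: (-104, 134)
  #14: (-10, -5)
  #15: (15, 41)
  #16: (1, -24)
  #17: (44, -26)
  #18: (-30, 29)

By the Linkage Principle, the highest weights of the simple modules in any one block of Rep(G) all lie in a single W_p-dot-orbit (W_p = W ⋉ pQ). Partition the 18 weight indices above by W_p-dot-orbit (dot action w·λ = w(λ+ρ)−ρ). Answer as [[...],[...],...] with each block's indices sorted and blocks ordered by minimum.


C ↔ A_2 under row/col permutation; |W(A_2)| = 6.

λ_j+ρ reflected into Ā_29 (⟨·,θ^∨⟩≤29); 2-tuples as given:

  λ_1 → (3, 10);  λ_2 → (2, 1);  λ_3 → (3, 10);  λ_4 → (4, 9);  λ_5 → (2, 1);  λ_6 → (3, 10);  λ_7 → (3, 10);  λ_8 → (21, 2);  λ_9 → (2, 1);  λ_10 → (21, 2);  λ_11 → (2, 1);  λ_12 → (2, 1);  λ_13 → (3, 10);  λ_14 → (4, 9);  λ_15 → (13, 0);  λ_16 → (21, 2);  λ_17 → (4, 9);  λ_18 → (28, 0)

Grouping the 18 weights by Ā_29-representative: 6 linkage classes.

[[1, 3, 6, 7, 13], [2, 5, 9, 11, 12], [4, 14, 17], [8, 10, 16], [15], [18]]


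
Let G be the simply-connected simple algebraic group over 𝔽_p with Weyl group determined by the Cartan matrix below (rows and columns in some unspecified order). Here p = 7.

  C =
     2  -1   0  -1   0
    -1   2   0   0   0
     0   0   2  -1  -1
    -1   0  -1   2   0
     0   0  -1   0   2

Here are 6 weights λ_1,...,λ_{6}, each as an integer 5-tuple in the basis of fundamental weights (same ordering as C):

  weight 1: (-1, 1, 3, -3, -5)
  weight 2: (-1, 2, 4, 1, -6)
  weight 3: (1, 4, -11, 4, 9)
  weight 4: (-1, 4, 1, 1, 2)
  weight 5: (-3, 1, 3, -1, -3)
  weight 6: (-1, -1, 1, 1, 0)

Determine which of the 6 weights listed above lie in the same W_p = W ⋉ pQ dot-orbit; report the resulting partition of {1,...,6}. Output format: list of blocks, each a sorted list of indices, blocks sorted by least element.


Cartan matrix: type A_5 (|W|=720); un-permuting the 5 rows.

Ā_7 reps of the 6 weights (A_5, coords as presented):

  λ_1 → (0, 0, 0, 2, 2) · λ_2 → (0, 0, 0, 2, 2) · λ_3 → (0, 0, 0, 2, 2) · λ_4 → (0, 0, 0, 2, 2) · λ_5 → (0, 0, 0, 2, 2) · λ_6 → (0, 0, 2, 2, 1)

The 6 indices split into 2 linkage classes (same alcove rep ⇔ same W_7-dot-orbit):

[[1, 2, 3, 4, 5], [6]]


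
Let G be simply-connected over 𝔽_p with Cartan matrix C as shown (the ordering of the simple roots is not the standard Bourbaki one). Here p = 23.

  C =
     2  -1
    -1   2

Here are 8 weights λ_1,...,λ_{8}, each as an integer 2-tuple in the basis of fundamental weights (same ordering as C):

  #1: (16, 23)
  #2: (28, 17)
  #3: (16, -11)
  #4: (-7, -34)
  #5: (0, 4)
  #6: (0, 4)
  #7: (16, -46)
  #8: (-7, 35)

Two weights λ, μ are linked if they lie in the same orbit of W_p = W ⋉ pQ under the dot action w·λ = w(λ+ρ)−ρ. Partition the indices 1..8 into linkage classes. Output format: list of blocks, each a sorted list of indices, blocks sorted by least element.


A_2 Cartan matrix, 2 simple roots permuted; ρ=(1,1).

Alcove-folded reps (p=23, 8 weights, presented ϖ-order):

  [1] (1, 5) · [2] (1, 5) · [3] (7, 10) · [4] (7, 10) · [5] (1, 5) · [6] (1, 5) · [7] (1, 5) · [8] (7, 10)

Partition of {1..8} into 2 W_23-dot-orbits:

[[1, 2, 5, 6, 7], [3, 4, 8]]


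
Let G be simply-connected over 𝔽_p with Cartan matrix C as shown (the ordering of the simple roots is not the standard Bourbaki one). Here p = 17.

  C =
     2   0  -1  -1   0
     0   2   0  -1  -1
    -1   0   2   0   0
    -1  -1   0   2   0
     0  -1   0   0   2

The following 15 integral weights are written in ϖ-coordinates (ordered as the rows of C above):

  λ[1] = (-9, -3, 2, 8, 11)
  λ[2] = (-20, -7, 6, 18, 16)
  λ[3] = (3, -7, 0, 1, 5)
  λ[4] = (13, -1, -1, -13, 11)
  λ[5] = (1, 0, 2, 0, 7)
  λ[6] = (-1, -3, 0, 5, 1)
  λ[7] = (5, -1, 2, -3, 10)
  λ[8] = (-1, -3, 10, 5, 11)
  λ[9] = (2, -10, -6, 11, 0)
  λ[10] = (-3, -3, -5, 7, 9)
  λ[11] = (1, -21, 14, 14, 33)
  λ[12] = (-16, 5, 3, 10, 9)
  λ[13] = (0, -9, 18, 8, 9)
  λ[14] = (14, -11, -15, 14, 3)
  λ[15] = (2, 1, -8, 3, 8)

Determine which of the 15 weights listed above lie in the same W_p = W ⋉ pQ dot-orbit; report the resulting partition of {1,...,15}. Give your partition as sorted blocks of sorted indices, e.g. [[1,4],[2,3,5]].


Root system A_5: the 5×5 matrix C matches after relabeling.

λ_j+ρ reflected into Ā_17 (⟨·,θ^∨⟩≤17); 5-tuples as given:

    [1] (2, 1, 3, 1, 8)
    [2] (0, 2, 1, 4, 0)
    [3] (0, 2, 1, 4, 0)
    [4] (2, 12, 0, 0, 0)
    [5] (2, 1, 3, 1, 8)
    [6] (0, 2, 1, 4, 0)
    [7] (4, 2, 2, 0, 8)
    [8] (0, 2, 1, 4, 0)
    [9] (2, 1, 3, 1, 8)
    [10] (4, 2, 2, 0, 8)
    [11] (2, 12, 0, 0, 0)
    [12] (0, 2, 1, 4, 0)
    [13] (2, 1, 3, 1, 8)
    [14] (1, 3, 1, 2, 4)
    [15] (4, 2, 2, 0, 8)

Partition of {1..15} into 5 W_17-dot-orbits:

[[1, 5, 9, 13], [2, 3, 6, 8, 12], [4, 11], [7, 10, 15], [14]]
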